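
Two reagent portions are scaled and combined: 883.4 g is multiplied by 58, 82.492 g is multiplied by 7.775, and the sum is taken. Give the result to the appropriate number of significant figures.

5.2 × 10⁴ g

883.4 × 58 = 51237.2 → 5.1 × 10⁴ g (2 s.f., last digit at the 10^3 place).
82.492 × 7.775 = 641.3753 → 6.414 × 10² g (4 s.f., last digit at the 10^-1 place).
Sum: 51878.5753 g; keep the coarser place, 10^3.
Result: 5.2 × 10⁴ g.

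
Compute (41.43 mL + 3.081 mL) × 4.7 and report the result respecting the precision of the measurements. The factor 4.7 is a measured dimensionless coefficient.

41.43 mL + 3.081 mL = 44.511 mL; the sum is limited to 2 decimal places (4 s.f.).
Carrying full precision, 44.511 × 4.7 = 209.2017 mL; 4.7 has 2 s.f., so the result keeps min(4, 2) = 2 s.f.
Rounded to 2 significant figures: 2.1 × 10^2 mL.

2.1 × 10^2 mL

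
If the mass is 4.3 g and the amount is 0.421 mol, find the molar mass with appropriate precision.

10. g/mol

molar mass = 4.3 g ÷ 0.421 mol = 10.2137767221… g/mol.
4.3 has 2 significant figures; 0.421 has 3.
Division/multiplication keeps the fewest: 2 significant figures.
Rounded: 10. g/mol.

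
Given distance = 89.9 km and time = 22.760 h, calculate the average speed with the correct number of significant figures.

3.95 km/h

average speed = 89.9 km ÷ 22.760 h = 3.94991212654… km/h.
89.9 has 3 significant figures; 22.760 has 5.
Division/multiplication keeps the fewest: 3 significant figures.
Rounded: 3.95 km/h.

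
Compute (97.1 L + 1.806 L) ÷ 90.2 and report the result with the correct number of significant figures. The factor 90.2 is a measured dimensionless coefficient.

97.1 L + 1.806 L = 98.906 L; the sum is limited to 1 decimal place (3 s.f.).
Carrying full precision, 98.906 ÷ 90.2 = 1.09651884701… L; 90.2 has 3 s.f., so the result keeps min(3, 3) = 3 s.f.
Rounded to 3 significant figures: 1.10 L.

1.10 L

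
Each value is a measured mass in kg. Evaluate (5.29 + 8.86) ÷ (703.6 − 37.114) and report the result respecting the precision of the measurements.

5.29 + 8.86 = 14.15, limited to 2 d.p. → 4 s.f.; 703.6 − 37.114 = 666.486, limited to 1 d.p. → 4 s.f.
Carrying full precision, 14.15 ÷ 666.486 = 0.0212307535342…; keep min(4, 4) = 4 s.f.
Rounded to 4 significant figures: 2.123 × 10^-2.

2.123 × 10^-2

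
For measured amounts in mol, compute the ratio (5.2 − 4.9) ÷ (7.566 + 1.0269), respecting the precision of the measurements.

0.03

5.2 − 4.9 = 0.3, limited to 1 d.p. → 1 s.f.; 7.566 + 1.0269 = 8.5929, limited to 3 d.p. → 4 s.f.
Carrying full precision, 0.3 ÷ 8.5929 = 0.0349125440771…; keep min(1, 4) = 1 s.f.
Rounded to 1 significant figure: 0.03.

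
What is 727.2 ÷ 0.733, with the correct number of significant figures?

992

727.2 ÷ 0.733 = 992.087312415…
Multiplication/division keeps the fewest significant figures: 727.2 → 4 s.f., 0.733 → 3 s.f.; limit is 3.
Rounded to 3 significant figures: 992.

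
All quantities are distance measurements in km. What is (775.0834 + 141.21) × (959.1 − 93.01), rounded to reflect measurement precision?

7.936 × 10^5 km²

775.0834 + 141.21 = 916.2934, limited to 2 d.p. → 5 s.f.; 959.1 − 93.01 = 866.09, limited to 1 d.p. → 4 s.f.
Carrying full precision, 916.2934 × 866.09 = 793592.550806; keep min(5, 4) = 4 s.f.
Rounded to 4 significant figures: 7.936 × 10^5 km².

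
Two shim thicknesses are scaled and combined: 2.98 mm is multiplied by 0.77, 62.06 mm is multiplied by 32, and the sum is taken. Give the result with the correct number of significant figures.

2.98 × 0.77 = 2.2946 → 2.3 mm (2 s.f., last digit at the 10^-1 place).
62.06 × 32 = 1985.92 → 2.0 × 10³ mm (2 s.f., last digit at the 10^2 place).
Sum: 1988.2146 mm; keep the coarser place, 10^2.
Result: 2.0 × 10³ mm.

2.0 × 10³ mm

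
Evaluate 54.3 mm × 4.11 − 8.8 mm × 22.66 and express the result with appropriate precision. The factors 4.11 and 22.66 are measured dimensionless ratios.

54.3 × 4.11 = 223.173 → 223 mm (3 s.f., last digit at the 10^0 place).
8.8 × 22.66 = 199.408 → 2.0 × 10^2 mm (2 s.f., last digit at the 10^1 place).
Difference: 23.765 mm; keep the coarser place, 10^1.
Result: 2 × 10^1 mm.

2 × 10^1 mm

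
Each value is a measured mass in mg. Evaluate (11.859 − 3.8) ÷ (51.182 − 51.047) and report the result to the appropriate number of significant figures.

11.859 − 3.8 = 8.059, limited to 1 d.p. → 2 s.f.; 51.182 − 51.047 = 0.135, limited to 3 d.p. → 3 s.f.
Carrying full precision, 8.059 ÷ 0.135 = 59.6962962963…; keep min(2, 3) = 2 s.f.
Rounded to 2 significant figures: 60.

60.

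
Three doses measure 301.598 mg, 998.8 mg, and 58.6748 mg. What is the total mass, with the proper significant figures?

301.598 mg + 998.8 mg + 58.6748 mg = 1359.0728 mg.
Addition/subtraction keeps the fewest decimal places: 301.598 → 3 decimal places, 998.8 → 1 decimal place, 58.6748 → 4 decimal places; limit is 1.
Rounded to 1 decimal place: 1359.1 mg.

1359.1 mg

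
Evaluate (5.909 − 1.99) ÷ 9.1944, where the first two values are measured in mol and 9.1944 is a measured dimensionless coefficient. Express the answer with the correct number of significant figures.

5.909 mol − 1.99 mol = 3.919 mol; the difference is limited to 2 decimal places (3 s.f.).
Carrying full precision, 3.919 ÷ 9.1944 = 0.42623770991… mol; 9.1944 has 5 s.f., so the result keeps min(3, 5) = 3 s.f.
Rounded to 3 significant figures: 0.426 mol.

0.426 mol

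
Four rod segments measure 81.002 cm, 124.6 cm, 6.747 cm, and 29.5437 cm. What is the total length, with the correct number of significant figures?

81.002 cm + 124.6 cm + 6.747 cm + 29.5437 cm = 241.8927 cm.
Addition/subtraction keeps the fewest decimal places: 81.002 → 3 decimal places, 124.6 → 1 decimal place, 6.747 → 3 decimal places, 29.5437 → 4 decimal places; limit is 1.
Rounded to 1 decimal place: 241.9 cm.

241.9 cm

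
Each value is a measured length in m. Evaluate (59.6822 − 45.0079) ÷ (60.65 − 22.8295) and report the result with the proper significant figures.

0.3880

59.6822 − 45.0079 = 14.6743, limited to 4 d.p. → 6 s.f.; 60.65 − 22.8295 = 37.8205, limited to 2 d.p. → 4 s.f.
Carrying full precision, 14.6743 ÷ 37.8205 = 0.387998572203…; keep min(6, 4) = 4 s.f.
Rounded to 4 significant figures: 0.3880.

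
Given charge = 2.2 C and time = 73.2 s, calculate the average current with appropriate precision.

average current = 2.2 C ÷ 73.2 s = 0.0300546448087… A.
2.2 has 2 significant figures; 73.2 has 3.
Division/multiplication keeps the fewest: 2 significant figures.
Rounded: 0.030 A.

0.030 A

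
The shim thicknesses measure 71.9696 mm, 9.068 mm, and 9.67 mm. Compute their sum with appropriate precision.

90.71 mm

71.9696 mm + 9.068 mm + 9.67 mm = 90.7076 mm.
Addition/subtraction keeps the fewest decimal places: 71.9696 → 4 decimal places, 9.068 → 3 decimal places, 9.67 → 2 decimal places; limit is 2.
Rounded to 2 decimal places: 90.71 mm.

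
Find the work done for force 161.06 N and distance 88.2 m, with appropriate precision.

work done = 161.06 N × 88.2 m = 14205.492 J.
161.06 has 5 significant figures; 88.2 has 3.
Division/multiplication keeps the fewest: 3 significant figures.
Rounded: 1.42 × 10⁴ J.

1.42 × 10⁴ J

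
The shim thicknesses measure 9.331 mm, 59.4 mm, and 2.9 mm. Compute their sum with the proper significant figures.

9.331 mm + 59.4 mm + 2.9 mm = 71.631 mm.
Addition/subtraction keeps the fewest decimal places: 9.331 → 3 decimal places, 59.4 → 1 decimal place, 2.9 → 1 decimal place; limit is 1.
Rounded to 1 decimal place: 71.6 mm.

71.6 mm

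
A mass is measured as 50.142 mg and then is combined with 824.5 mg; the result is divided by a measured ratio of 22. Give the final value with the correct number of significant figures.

4.0 × 10¹ mg

50.142 mg + 824.5 mg = 874.642 mg; the sum is limited to 1 decimal place (4 s.f.).
Carrying full precision, 874.642 ÷ 22 = 39.7564545455… mg; 22 has 2 s.f., so the result keeps min(4, 2) = 2 s.f.
Rounded to 2 significant figures: 4.0 × 10¹ mg.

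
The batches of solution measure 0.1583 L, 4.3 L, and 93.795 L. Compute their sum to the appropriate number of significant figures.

0.1583 L + 4.3 L + 93.795 L = 98.2533 L.
Addition/subtraction keeps the fewest decimal places: 0.1583 → 4 decimal places, 4.3 → 1 decimal place, 93.795 → 3 decimal places; limit is 1.
Rounded to 1 decimal place: 98.3 L.

98.3 L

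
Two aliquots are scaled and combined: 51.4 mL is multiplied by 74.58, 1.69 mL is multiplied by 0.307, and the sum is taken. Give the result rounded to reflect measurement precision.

3.83 × 10^3 mL

51.4 × 74.58 = 3833.412 → 3.83 × 10^3 mL (3 s.f., last digit at the 10^1 place).
1.69 × 0.307 = 0.51883 → 5.19 × 10^-1 mL (3 s.f., last digit at the 10^-3 place).
Sum: 3833.93083 mL; keep the coarser place, 10^1.
Result: 3.83 × 10^3 mL.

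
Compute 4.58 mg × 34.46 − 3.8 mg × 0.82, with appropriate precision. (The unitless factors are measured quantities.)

4.58 × 34.46 = 157.8268 → 158 mg (3 s.f., last digit at the 10^0 place).
3.8 × 0.82 = 3.116 → 3.1 mg (2 s.f., last digit at the 10^-1 place).
Difference: 154.7108 mg; keep the coarser place, 10^0.
Result: 155 mg.

155 mg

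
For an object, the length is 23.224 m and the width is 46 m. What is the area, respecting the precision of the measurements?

area = 23.224 m × 46 m = 1068.304 m².
23.224 has 5 significant figures; 46 has 2.
Division/multiplication keeps the fewest: 2 significant figures.
Rounded: 1.1 × 10³ m².

1.1 × 10³ m²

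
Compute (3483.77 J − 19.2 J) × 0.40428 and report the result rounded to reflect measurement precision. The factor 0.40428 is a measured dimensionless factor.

1400.7 J

3483.77 J − 19.2 J = 3464.57 J; the difference is limited to 1 decimal place (5 s.f.).
Carrying full precision, 3464.57 × 0.40428 = 1400.6563596 J; 0.40428 has 5 s.f., so the result keeps min(5, 5) = 5 s.f.
Rounded to 5 significant figures: 1400.7 J.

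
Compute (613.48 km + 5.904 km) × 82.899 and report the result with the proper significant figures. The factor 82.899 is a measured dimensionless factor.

613.48 km + 5.904 km = 619.384 km; the sum is limited to 2 decimal places (5 s.f.).
Carrying full precision, 619.384 × 82.899 = 51346.314216 km; 82.899 has 5 s.f., so the result keeps min(5, 5) = 5 s.f.
Rounded to 5 significant figures: 51346 km.

51346 km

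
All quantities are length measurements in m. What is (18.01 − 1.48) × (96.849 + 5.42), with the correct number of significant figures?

1691 m²

18.01 − 1.48 = 16.53, limited to 2 d.p. → 4 s.f.; 96.849 + 5.42 = 102.269, limited to 2 d.p. → 5 s.f.
Carrying full precision, 16.53 × 102.269 = 1690.50657; keep min(4, 5) = 4 s.f.
Rounded to 4 significant figures: 1691 m².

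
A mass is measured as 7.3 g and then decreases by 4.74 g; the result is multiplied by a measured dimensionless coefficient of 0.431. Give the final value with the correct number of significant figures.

1.1 g

7.3 g − 4.74 g = 2.56 g; the difference is limited to 1 decimal place (2 s.f.).
Carrying full precision, 2.56 × 0.431 = 1.10336 g; 0.431 has 3 s.f., so the result keeps min(2, 3) = 2 s.f.
Rounded to 2 significant figures: 1.1 g.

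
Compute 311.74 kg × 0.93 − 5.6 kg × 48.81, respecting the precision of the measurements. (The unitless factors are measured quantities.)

311.74 × 0.93 = 289.9182 → 2.9 × 10² kg (2 s.f., last digit at the 10^1 place).
5.6 × 48.81 = 273.336 → 2.7 × 10² kg (2 s.f., last digit at the 10^1 place).
Difference: 16.5822 kg; keep the coarser place, 10^1.
Result: 2 × 10¹ kg.

2 × 10¹ kg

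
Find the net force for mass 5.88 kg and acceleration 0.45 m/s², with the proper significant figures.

net force = 5.88 kg × 0.45 m/s² = 2.646 N.
5.88 has 3 significant figures; 0.45 has 2.
Division/multiplication keeps the fewest: 2 significant figures.
Rounded: 2.6 N.

2.6 N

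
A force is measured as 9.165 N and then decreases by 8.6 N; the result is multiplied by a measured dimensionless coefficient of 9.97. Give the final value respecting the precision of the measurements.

9.165 N − 8.6 N = 0.565 N; the difference is limited to 1 decimal place (1 s.f.).
Carrying full precision, 0.565 × 9.97 = 5.63305 N; 9.97 has 3 s.f., so the result keeps min(1, 3) = 1 s.f.
Rounded to 1 significant figure: 6 N.

6 N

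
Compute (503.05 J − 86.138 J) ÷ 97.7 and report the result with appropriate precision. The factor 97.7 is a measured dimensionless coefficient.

503.05 J − 86.138 J = 416.912 J; the difference is limited to 2 decimal places (5 s.f.).
Carrying full precision, 416.912 ÷ 97.7 = 4.26726714432… J; 97.7 has 3 s.f., so the result keeps min(5, 3) = 3 s.f.
Rounded to 3 significant figures: 4.27 J.

4.27 J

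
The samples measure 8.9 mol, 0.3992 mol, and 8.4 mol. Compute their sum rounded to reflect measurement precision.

8.9 mol + 0.3992 mol + 8.4 mol = 17.6992 mol.
Addition/subtraction keeps the fewest decimal places: 8.9 → 1 decimal place, 0.3992 → 4 decimal places, 8.4 → 1 decimal place; limit is 1.
Rounded to 1 decimal place: 17.7 mol.

17.7 mol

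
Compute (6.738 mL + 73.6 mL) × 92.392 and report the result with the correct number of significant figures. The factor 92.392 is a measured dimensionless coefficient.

6.738 mL + 73.6 mL = 80.338 mL; the sum is limited to 1 decimal place (3 s.f.).
Carrying full precision, 80.338 × 92.392 = 7422.588496 mL; 92.392 has 5 s.f., so the result keeps min(3, 5) = 3 s.f.
Rounded to 3 significant figures: 7.42 × 10³ mL.

7.42 × 10³ mL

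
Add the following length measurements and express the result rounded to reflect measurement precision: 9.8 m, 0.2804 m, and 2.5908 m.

12.7 m

9.8 m + 0.2804 m + 2.5908 m = 12.6712 m.
Addition/subtraction keeps the fewest decimal places: 9.8 → 1 decimal place, 0.2804 → 4 decimal places, 2.5908 → 4 decimal places; limit is 1.
Rounded to 1 decimal place: 12.7 m.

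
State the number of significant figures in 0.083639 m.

0.083639: leading zeros are not significant.

5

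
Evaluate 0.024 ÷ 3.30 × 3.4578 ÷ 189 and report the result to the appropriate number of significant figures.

0.024 ÷ 3.30 × 3.4578 ÷ 189 = 0.000133056277056…
Multiplication/division keeps the fewest significant figures: 0.024 → 2 s.f., 3.30 → 3 s.f., 3.4578 → 5 s.f., 189 → 3 s.f.; limit is 2.
Rounded to 2 significant figures: 1.3 × 10⁻⁴.

1.3 × 10⁻⁴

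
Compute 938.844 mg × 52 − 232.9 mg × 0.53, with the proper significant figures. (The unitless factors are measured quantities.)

938.844 × 52 = 48819.888 → 4.9 × 10⁴ mg (2 s.f., last digit at the 10^3 place).
232.9 × 0.53 = 123.437 → 1.2 × 10² mg (2 s.f., last digit at the 10^1 place).
Difference: 48696.451 mg; keep the coarser place, 10^3.
Result: 4.9 × 10⁴ mg.

4.9 × 10⁴ mg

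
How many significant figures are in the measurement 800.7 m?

800.7: zeros between nonzero digits are significant.

4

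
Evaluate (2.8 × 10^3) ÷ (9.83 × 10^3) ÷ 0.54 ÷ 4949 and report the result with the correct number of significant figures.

1.1 × 10^-4

(2.8 × 10^3) ÷ (9.83 × 10^3) ÷ 0.54 ÷ 4949 = 0.000106584315361…
Multiplication/division keeps the fewest significant figures: 2.8 × 10^3 → 2 s.f., 9.83 × 10^3 → 3 s.f., 0.54 → 2 s.f., 4949 → 4 s.f.; limit is 2.
Rounded to 2 significant figures: 1.1 × 10^-4.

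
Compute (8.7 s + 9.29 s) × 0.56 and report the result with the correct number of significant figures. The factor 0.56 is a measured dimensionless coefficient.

1.0 × 10¹ s

8.7 s + 9.29 s = 17.99 s; the sum is limited to 1 decimal place (3 s.f.).
Carrying full precision, 17.99 × 0.56 = 10.0744 s; 0.56 has 2 s.f., so the result keeps min(3, 2) = 2 s.f.
Rounded to 2 significant figures: 1.0 × 10¹ s.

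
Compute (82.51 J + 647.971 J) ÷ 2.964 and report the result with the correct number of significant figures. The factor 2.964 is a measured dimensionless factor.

82.51 J + 647.971 J = 730.481 J; the sum is limited to 2 decimal places (5 s.f.).
Carrying full precision, 730.481 ÷ 2.964 = 246.451079622… J; 2.964 has 4 s.f., so the result keeps min(5, 4) = 4 s.f.
Rounded to 4 significant figures: 246.5 J.

246.5 J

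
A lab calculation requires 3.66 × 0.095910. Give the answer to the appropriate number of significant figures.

3.66 × 0.095910 = 0.3510306
Multiplication/division keeps the fewest significant figures: 3.66 → 3 s.f., 0.095910 → 5 s.f.; limit is 3.
Rounded to 3 significant figures: 3.51 × 10^-1.

3.51 × 10^-1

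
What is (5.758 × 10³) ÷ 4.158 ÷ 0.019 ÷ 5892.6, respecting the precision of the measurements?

(5.758 × 10³) ÷ 4.158 ÷ 0.019 ÷ 5892.6 = 12.3687728302…
Multiplication/division keeps the fewest significant figures: 5.758 × 10³ → 4 s.f., 4.158 → 4 s.f., 0.019 → 2 s.f., 5892.6 → 5 s.f.; limit is 2.
Rounded to 2 significant figures: 12.

12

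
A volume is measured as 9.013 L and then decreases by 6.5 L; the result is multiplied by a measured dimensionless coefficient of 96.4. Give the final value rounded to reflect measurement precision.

9.013 L − 6.5 L = 2.513 L; the difference is limited to 1 decimal place (2 s.f.).
Carrying full precision, 2.513 × 96.4 = 242.2532 L; 96.4 has 3 s.f., so the result keeps min(2, 3) = 2 s.f.
Rounded to 2 significant figures: 2.4 × 10² L.

2.4 × 10² L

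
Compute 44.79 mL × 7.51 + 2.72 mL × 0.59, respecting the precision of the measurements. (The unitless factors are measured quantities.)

44.79 × 7.51 = 336.3729 → 336 mL (3 s.f., last digit at the 10^0 place).
2.72 × 0.59 = 1.6048 → 1.6 mL (2 s.f., last digit at the 10^-1 place).
Sum: 337.9777 mL; keep the coarser place, 10^0.
Result: 338 mL.

338 mL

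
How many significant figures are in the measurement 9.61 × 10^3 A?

9.61 × 10^3: in scientific notation every digit of the coefficient is significant.

3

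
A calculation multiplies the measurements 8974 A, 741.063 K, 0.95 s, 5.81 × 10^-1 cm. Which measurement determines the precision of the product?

0.95 s

8974 A → 4 s.f.; 741.063 K → 6 s.f.; 0.95 s → 2 s.f.; 5.81 × 10^-1 cm → 3 s.f.
The fewest is 2 significant figures, from 0.95 s.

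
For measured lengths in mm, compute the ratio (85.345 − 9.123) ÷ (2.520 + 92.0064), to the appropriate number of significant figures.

0.80636

85.345 − 9.123 = 76.222, limited to 3 d.p. → 5 s.f.; 2.520 + 92.0064 = 94.5264, limited to 3 d.p. → 5 s.f.
Carrying full precision, 76.222 ÷ 94.5264 = 0.806356742667…; keep min(5, 5) = 5 s.f.
Rounded to 5 significant figures: 0.80636.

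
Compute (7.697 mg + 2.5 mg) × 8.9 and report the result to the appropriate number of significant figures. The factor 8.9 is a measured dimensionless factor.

91 mg

7.697 mg + 2.5 mg = 10.197 mg; the sum is limited to 1 decimal place (3 s.f.).
Carrying full precision, 10.197 × 8.9 = 90.7533 mg; 8.9 has 2 s.f., so the result keeps min(3, 2) = 2 s.f.
Rounded to 2 significant figures: 91 mg.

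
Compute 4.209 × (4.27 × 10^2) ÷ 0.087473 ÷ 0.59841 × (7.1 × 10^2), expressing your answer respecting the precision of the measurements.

2.4 × 10^7

4.209 × (4.27 × 10^2) ÷ 0.087473 ÷ 0.59841 × (7.1 × 10^2) = 24377675.1592…
Multiplication/division keeps the fewest significant figures: 4.209 → 4 s.f., 4.27 × 10^2 → 3 s.f., 0.087473 → 5 s.f., 0.59841 → 5 s.f., 7.1 × 10^2 → 2 s.f.; limit is 2.
Rounded to 2 significant figures: 2.4 × 10^7.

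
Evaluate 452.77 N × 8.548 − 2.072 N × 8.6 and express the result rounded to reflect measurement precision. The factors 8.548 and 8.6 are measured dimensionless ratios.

452.77 × 8.548 = 3870.27796 → 3.870 × 10³ N (4 s.f., last digit at the 10^0 place).
2.072 × 8.6 = 17.8192 → 18 N (2 s.f., last digit at the 10^0 place).
Difference: 3852.45876 N; keep the coarser place, 10^0.
Result: 3852 N.

3852 N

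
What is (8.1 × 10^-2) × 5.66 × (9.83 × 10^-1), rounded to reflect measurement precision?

0.45

(8.1 × 10^-2) × 5.66 × (9.83 × 10^-1) = 0.45066618
Multiplication/division keeps the fewest significant figures: 8.1 × 10^-2 → 2 s.f., 5.66 → 3 s.f., 9.83 × 10^-1 → 3 s.f.; limit is 2.
Rounded to 2 significant figures: 0.45.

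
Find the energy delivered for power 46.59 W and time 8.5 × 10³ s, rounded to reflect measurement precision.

energy delivered = 46.59 W × 8.5 × 10³ s = 396015 J.
46.59 has 4 significant figures; 8.5 × 10³ has 2.
Division/multiplication keeps the fewest: 2 significant figures.
Rounded: 4.0 × 10⁵ J.

4.0 × 10⁵ J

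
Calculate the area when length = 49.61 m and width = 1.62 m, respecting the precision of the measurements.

80.4 m²

area = 49.61 m × 1.62 m = 80.3682 m².
49.61 has 4 significant figures; 1.62 has 3.
Division/multiplication keeps the fewest: 3 significant figures.
Rounded: 80.4 m².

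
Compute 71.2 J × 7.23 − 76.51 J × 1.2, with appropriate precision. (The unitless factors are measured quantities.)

71.2 × 7.23 = 514.776 → 515 J (3 s.f., last digit at the 10^0 place).
76.51 × 1.2 = 91.812 → 92 J (2 s.f., last digit at the 10^0 place).
Difference: 422.964 J; keep the coarser place, 10^0.
Result: 423 J.

423 J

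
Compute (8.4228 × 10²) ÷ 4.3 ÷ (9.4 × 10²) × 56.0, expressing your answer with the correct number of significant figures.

(8.4228 × 10²) ÷ 4.3 ÷ (9.4 × 10²) × 56.0 = 11.6693913904…
Multiplication/division keeps the fewest significant figures: 8.4228 × 10² → 5 s.f., 4.3 → 2 s.f., 9.4 × 10² → 2 s.f., 56.0 → 3 s.f.; limit is 2.
Rounded to 2 significant figures: 12.

12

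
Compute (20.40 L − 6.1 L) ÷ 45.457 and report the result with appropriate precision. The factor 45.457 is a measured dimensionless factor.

0.315 L

20.40 L − 6.1 L = 14.30 L; the difference is limited to 1 decimal place (3 s.f.).
Carrying full precision, 14.30 ÷ 45.457 = 0.314583012517… L; 45.457 has 5 s.f., so the result keeps min(3, 5) = 3 s.f.
Rounded to 3 significant figures: 0.315 L.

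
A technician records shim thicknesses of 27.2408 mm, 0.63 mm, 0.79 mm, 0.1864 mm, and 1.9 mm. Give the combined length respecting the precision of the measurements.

27.2408 mm + 0.63 mm + 0.79 mm + 0.1864 mm + 1.9 mm = 30.7472 mm.
Addition/subtraction keeps the fewest decimal places: 27.2408 → 4 decimal places, 0.63 → 2 decimal places, 0.79 → 2 decimal places, 0.1864 → 4 decimal places, 1.9 → 1 decimal place; limit is 1.
Rounded to 1 decimal place: 30.7 mm.

30.7 mm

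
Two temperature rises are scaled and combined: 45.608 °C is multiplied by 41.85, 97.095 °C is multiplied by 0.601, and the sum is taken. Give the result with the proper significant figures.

45.608 × 41.85 = 1908.6948 → 1909 °C (4 s.f., last digit at the 10^0 place).
97.095 × 0.601 = 58.354095 → 58.4 °C (3 s.f., last digit at the 10^-1 place).
Sum: 1967.048895 °C; keep the coarser place, 10^0.
Result: 1967 °C.

1967 °C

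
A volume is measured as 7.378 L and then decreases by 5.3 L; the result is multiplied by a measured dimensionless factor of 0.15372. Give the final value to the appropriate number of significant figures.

0.32 L

7.378 L − 5.3 L = 2.078 L; the difference is limited to 1 decimal place (2 s.f.).
Carrying full precision, 2.078 × 0.15372 = 0.31943016 L; 0.15372 has 5 s.f., so the result keeps min(2, 5) = 2 s.f.
Rounded to 2 significant figures: 0.32 L.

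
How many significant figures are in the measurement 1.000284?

7

1.000284: zeros between nonzero digits are significant.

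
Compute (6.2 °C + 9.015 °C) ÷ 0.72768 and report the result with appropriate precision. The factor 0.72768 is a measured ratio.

6.2 °C + 9.015 °C = 15.215 °C; the sum is limited to 1 decimal place (3 s.f.).
Carrying full precision, 15.215 ÷ 0.72768 = 20.908916007… °C; 0.72768 has 5 s.f., so the result keeps min(3, 5) = 3 s.f.
Rounded to 3 significant figures: 20.9 °C.

20.9 °C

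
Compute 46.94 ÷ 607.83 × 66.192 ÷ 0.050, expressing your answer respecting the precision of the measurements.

46.94 ÷ 607.83 × 66.192 ÷ 0.050 = 102.234258921…
Multiplication/division keeps the fewest significant figures: 46.94 → 4 s.f., 607.83 → 5 s.f., 66.192 → 5 s.f., 0.050 → 2 s.f.; limit is 2.
Rounded to 2 significant figures: 1.0 × 10^2.

1.0 × 10^2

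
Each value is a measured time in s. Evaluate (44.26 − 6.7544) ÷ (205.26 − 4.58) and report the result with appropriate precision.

44.26 − 6.7544 = 37.5056, limited to 2 d.p. → 4 s.f.; 205.26 − 4.58 = 200.68, limited to 2 d.p. → 5 s.f.
Carrying full precision, 37.5056 ÷ 200.68 = 0.186892565278…; keep min(4, 5) = 4 s.f.
Rounded to 4 significant figures: 0.1869.

0.1869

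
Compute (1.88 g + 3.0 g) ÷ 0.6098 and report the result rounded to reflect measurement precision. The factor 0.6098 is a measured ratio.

1.88 g + 3.0 g = 4.88 g; the sum is limited to 1 decimal place (2 s.f.).
Carrying full precision, 4.88 ÷ 0.6098 = 8.00262381109… g; 0.6098 has 4 s.f., so the result keeps min(2, 4) = 2 s.f.
Rounded to 2 significant figures: 8.0 g.

8.0 g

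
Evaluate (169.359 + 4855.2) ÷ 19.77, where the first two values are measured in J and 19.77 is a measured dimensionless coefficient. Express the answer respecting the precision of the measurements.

254.2 J

169.359 J + 4855.2 J = 5024.559 J; the sum is limited to 1 decimal place (5 s.f.).
Carrying full precision, 5024.559 ÷ 19.77 = 254.150682853… J; 19.77 has 4 s.f., so the result keeps min(5, 4) = 4 s.f.
Rounded to 4 significant figures: 254.2 J.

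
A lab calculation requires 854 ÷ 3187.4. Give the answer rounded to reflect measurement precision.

2.68 × 10⁻¹

854 ÷ 3187.4 = 0.267929974274…
Multiplication/division keeps the fewest significant figures: 854 → 3 s.f., 3187.4 → 5 s.f.; limit is 3.
Rounded to 3 significant figures: 2.68 × 10⁻¹.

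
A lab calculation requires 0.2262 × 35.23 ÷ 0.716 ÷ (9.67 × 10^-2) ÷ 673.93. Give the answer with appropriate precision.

0.2262 × 35.23 ÷ 0.716 ÷ (9.67 × 10^-2) ÷ 673.93 = 0.170785485225…
Multiplication/division keeps the fewest significant figures: 0.2262 → 4 s.f., 35.23 → 4 s.f., 0.716 → 3 s.f., 9.67 × 10^-2 → 3 s.f., 673.93 → 5 s.f.; limit is 3.
Rounded to 3 significant figures: 0.171.

0.171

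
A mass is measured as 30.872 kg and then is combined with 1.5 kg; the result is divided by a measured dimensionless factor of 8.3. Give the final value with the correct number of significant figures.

3.9 kg

30.872 kg + 1.5 kg = 32.372 kg; the sum is limited to 1 decimal place (3 s.f.).
Carrying full precision, 32.372 ÷ 8.3 = 3.90024096386… kg; 8.3 has 2 s.f., so the result keeps min(3, 2) = 2 s.f.
Rounded to 2 significant figures: 3.9 kg.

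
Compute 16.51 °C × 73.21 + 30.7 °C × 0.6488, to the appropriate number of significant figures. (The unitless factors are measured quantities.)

16.51 × 73.21 = 1208.6971 → 1209 °C (4 s.f., last digit at the 10^0 place).
30.7 × 0.6488 = 19.91816 → 19.9 °C (3 s.f., last digit at the 10^-1 place).
Sum: 1228.61526 °C; keep the coarser place, 10^0.
Result: 1229 °C.

1229 °C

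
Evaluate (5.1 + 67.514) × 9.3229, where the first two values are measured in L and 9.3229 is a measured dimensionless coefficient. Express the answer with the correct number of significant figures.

5.1 L + 67.514 L = 72.614 L; the sum is limited to 1 decimal place (3 s.f.).
Carrying full precision, 72.614 × 9.3229 = 676.9730606 L; 9.3229 has 5 s.f., so the result keeps min(3, 5) = 3 s.f.
Rounded to 3 significant figures: 677 L.

677 L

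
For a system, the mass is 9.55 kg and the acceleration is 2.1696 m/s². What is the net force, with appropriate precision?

20.7 N

net force = 9.55 kg × 2.1696 m/s² = 20.71968 N.
9.55 has 3 significant figures; 2.1696 has 5.
Division/multiplication keeps the fewest: 3 significant figures.
Rounded: 20.7 N.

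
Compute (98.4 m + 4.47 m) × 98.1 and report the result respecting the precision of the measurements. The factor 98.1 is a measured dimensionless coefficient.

98.4 m + 4.47 m = 102.87 m; the sum is limited to 1 decimal place (4 s.f.).
Carrying full precision, 102.87 × 98.1 = 10091.547 m; 98.1 has 3 s.f., so the result keeps min(4, 3) = 3 s.f.
Rounded to 3 significant figures: 1.01 × 10⁴ m.

1.01 × 10⁴ m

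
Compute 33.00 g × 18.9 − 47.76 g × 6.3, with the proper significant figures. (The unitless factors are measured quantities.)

33.00 × 18.9 = 623.7 → 624 g (3 s.f., last digit at the 10^0 place).
47.76 × 6.3 = 300.888 → 3.0 × 10^2 g (2 s.f., last digit at the 10^1 place).
Difference: 322.812 g; keep the coarser place, 10^1.
Result: 3.2 × 10^2 g.

3.2 × 10^2 g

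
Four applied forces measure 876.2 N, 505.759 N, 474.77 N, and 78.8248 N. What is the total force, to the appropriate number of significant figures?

1935.6 N

876.2 N + 505.759 N + 474.77 N + 78.8248 N = 1935.5538 N.
Addition/subtraction keeps the fewest decimal places: 876.2 → 1 decimal place, 505.759 → 3 decimal places, 474.77 → 2 decimal places, 78.8248 → 4 decimal places; limit is 1.
Rounded to 1 decimal place: 1935.6 N.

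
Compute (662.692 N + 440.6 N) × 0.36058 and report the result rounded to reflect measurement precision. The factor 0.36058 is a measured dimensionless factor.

397.83 N

662.692 N + 440.6 N = 1103.292 N; the sum is limited to 1 decimal place (5 s.f.).
Carrying full precision, 1103.292 × 0.36058 = 397.82502936 N; 0.36058 has 5 s.f., so the result keeps min(5, 5) = 5 s.f.
Rounded to 5 significant figures: 397.83 N.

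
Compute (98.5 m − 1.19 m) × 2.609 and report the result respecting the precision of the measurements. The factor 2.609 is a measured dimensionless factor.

254 m

98.5 m − 1.19 m = 97.31 m; the difference is limited to 1 decimal place (3 s.f.).
Carrying full precision, 97.31 × 2.609 = 253.88179 m; 2.609 has 4 s.f., so the result keeps min(3, 4) = 3 s.f.
Rounded to 3 significant figures: 254 m.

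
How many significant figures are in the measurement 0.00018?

2

0.00018: leading zeros are not significant.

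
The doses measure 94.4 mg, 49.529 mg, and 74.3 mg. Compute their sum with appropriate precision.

94.4 mg + 49.529 mg + 74.3 mg = 218.229 mg.
Addition/subtraction keeps the fewest decimal places: 94.4 → 1 decimal place, 49.529 → 3 decimal places, 74.3 → 1 decimal place; limit is 1.
Rounded to 1 decimal place: 218.2 mg.

218.2 mg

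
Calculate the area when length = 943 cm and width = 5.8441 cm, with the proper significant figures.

5.51 × 10³ cm²

area = 943 cm × 5.8441 cm = 5510.9863 cm².
943 has 3 significant figures; 5.8441 has 5.
Division/multiplication keeps the fewest: 3 significant figures.
Rounded: 5.51 × 10³ cm².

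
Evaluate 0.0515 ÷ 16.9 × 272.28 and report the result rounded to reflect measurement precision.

0.830

0.0515 ÷ 16.9 × 272.28 = 0.829728994083…
Multiplication/division keeps the fewest significant figures: 0.0515 → 3 s.f., 16.9 → 3 s.f., 272.28 → 5 s.f.; limit is 3.
Rounded to 3 significant figures: 0.830.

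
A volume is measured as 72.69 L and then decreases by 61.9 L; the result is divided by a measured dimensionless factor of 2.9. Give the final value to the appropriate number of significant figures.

3.7 L

72.69 L − 61.9 L = 10.79 L; the difference is limited to 1 decimal place (3 s.f.).
Carrying full precision, 10.79 ÷ 2.9 = 3.72068965517… L; 2.9 has 2 s.f., so the result keeps min(3, 2) = 2 s.f.
Rounded to 2 significant figures: 3.7 L.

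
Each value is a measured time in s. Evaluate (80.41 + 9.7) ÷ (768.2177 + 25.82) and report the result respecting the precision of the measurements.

0.113

80.41 + 9.7 = 90.11, limited to 1 d.p. → 3 s.f.; 768.2177 + 25.82 = 794.0377, limited to 2 d.p. → 5 s.f.
Carrying full precision, 90.11 ÷ 794.0377 = 0.113483276676…; keep min(3, 5) = 3 s.f.
Rounded to 3 significant figures: 0.113.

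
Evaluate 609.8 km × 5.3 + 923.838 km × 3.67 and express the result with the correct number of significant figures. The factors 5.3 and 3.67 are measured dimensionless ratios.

6.6 × 10³ km

609.8 × 5.3 = 3231.94 → 3.2 × 10³ km (2 s.f., last digit at the 10^2 place).
923.838 × 3.67 = 3390.48546 → 3.39 × 10³ km (3 s.f., last digit at the 10^1 place).
Sum: 6622.42546 km; keep the coarser place, 10^2.
Result: 6.6 × 10³ km.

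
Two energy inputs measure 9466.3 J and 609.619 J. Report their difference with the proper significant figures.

9466.3 J − 609.619 J = 8856.681 J.
Addition/subtraction keeps the fewest decimal places: 9466.3 → 1 decimal place, 609.619 → 3 decimal places; limit is 1.
Rounded to 1 decimal place: 8856.7 J.

8856.7 J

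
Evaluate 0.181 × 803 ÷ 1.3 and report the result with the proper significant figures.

1.1 × 10²

0.181 × 803 ÷ 1.3 = 111.802307692…
Multiplication/division keeps the fewest significant figures: 0.181 → 3 s.f., 803 → 3 s.f., 1.3 → 2 s.f.; limit is 2.
Rounded to 2 significant figures: 1.1 × 10².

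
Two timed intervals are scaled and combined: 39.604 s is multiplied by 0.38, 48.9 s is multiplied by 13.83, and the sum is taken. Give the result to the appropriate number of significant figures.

39.604 × 0.38 = 15.04952 → 15 s (2 s.f., last digit at the 10^0 place).
48.9 × 13.83 = 676.287 → 676 s (3 s.f., last digit at the 10^0 place).
Sum: 691.33652 s; keep the coarser place, 10^0.
Result: 691 s.

691 s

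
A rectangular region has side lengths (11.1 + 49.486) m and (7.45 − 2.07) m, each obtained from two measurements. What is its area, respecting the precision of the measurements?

11.1 + 49.486 = 60.586, limited to 1 d.p. → 3 s.f.; 7.45 − 2.07 = 5.38, limited to 2 d.p. → 3 s.f.
Carrying full precision, 60.586 × 5.38 = 325.95268; keep min(3, 3) = 3 s.f.
Rounded to 3 significant figures: 326 m².

326 m²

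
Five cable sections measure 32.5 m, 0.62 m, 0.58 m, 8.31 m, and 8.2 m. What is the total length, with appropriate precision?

32.5 m + 0.62 m + 0.58 m + 8.31 m + 8.2 m = 50.21 m.
Addition/subtraction keeps the fewest decimal places: 32.5 → 1 decimal place, 0.62 → 2 decimal places, 0.58 → 2 decimal places, 8.31 → 2 decimal places, 8.2 → 1 decimal place; limit is 1.
Rounded to 1 decimal place: 50.2 m.

50.2 m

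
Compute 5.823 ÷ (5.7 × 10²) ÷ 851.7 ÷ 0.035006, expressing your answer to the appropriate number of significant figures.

3.4 × 10⁻⁴

5.823 ÷ (5.7 × 10²) ÷ 851.7 ÷ 0.035006 = 0.000342643737589…
Multiplication/division keeps the fewest significant figures: 5.823 → 4 s.f., 5.7 × 10² → 2 s.f., 851.7 → 4 s.f., 0.035006 → 5 s.f.; limit is 2.
Rounded to 2 significant figures: 3.4 × 10⁻⁴.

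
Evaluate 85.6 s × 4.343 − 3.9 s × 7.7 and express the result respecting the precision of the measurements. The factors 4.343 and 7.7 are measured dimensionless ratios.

342 s

85.6 × 4.343 = 371.7608 → 372 s (3 s.f., last digit at the 10^0 place).
3.9 × 7.7 = 30.03 → 30. s (2 s.f., last digit at the 10^0 place).
Difference: 341.7308 s; keep the coarser place, 10^0.
Result: 342 s.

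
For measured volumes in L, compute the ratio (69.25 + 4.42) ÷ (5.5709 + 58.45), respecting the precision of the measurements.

1.151

69.25 + 4.42 = 73.67, limited to 2 d.p. → 4 s.f.; 5.5709 + 58.45 = 64.0209, limited to 2 d.p. → 4 s.f.
Carrying full precision, 73.67 ÷ 64.0209 = 1.15071796866…; keep min(4, 4) = 4 s.f.
Rounded to 4 significant figures: 1.151.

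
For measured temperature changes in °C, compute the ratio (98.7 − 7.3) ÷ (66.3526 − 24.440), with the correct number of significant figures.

2.18

98.7 − 7.3 = 91.4, limited to 1 d.p. → 3 s.f.; 66.3526 − 24.440 = 41.9126, limited to 3 d.p. → 5 s.f.
Carrying full precision, 91.4 ÷ 41.9126 = 2.18072846829…; keep min(3, 5) = 3 s.f.
Rounded to 3 significant figures: 2.18.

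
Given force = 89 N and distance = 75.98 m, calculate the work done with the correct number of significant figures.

work done = 89 N × 75.98 m = 6762.22 J.
89 has 2 significant figures; 75.98 has 4.
Division/multiplication keeps the fewest: 2 significant figures.
Rounded: 6.8 × 10^3 J.

6.8 × 10^3 J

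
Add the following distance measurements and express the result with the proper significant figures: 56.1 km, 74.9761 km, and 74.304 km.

56.1 km + 74.9761 km + 74.304 km = 205.3801 km.
Addition/subtraction keeps the fewest decimal places: 56.1 → 1 decimal place, 74.9761 → 4 decimal places, 74.304 → 3 decimal places; limit is 1.
Rounded to 1 decimal place: 205.4 km.

205.4 km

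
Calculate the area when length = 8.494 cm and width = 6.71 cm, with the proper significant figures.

area = 8.494 cm × 6.71 cm = 56.99474 cm².
8.494 has 4 significant figures; 6.71 has 3.
Division/multiplication keeps the fewest: 3 significant figures.
Rounded: 57.0 cm².

57.0 cm²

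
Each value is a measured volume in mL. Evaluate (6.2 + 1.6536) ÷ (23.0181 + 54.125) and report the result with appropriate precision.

0.10

6.2 + 1.6536 = 7.8536, limited to 1 d.p. → 2 s.f.; 23.0181 + 54.125 = 77.1431, limited to 3 d.p. → 5 s.f.
Carrying full precision, 7.8536 ÷ 77.1431 = 0.101805605427…; keep min(2, 5) = 2 s.f.
Rounded to 2 significant figures: 0.10.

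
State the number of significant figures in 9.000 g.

4

9.000: trailing zeros after a decimal point are significant.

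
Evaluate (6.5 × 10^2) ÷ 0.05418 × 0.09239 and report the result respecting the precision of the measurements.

(6.5 × 10^2) ÷ 0.05418 × 0.09239 = 1108.40716131…
Multiplication/division keeps the fewest significant figures: 6.5 × 10^2 → 2 s.f., 0.05418 → 4 s.f., 0.09239 → 4 s.f.; limit is 2.
Rounded to 2 significant figures: 1.1 × 10^3.

1.1 × 10^3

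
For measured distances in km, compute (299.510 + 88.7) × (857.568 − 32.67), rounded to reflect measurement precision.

299.510 + 88.7 = 388.210, limited to 1 d.p. → 4 s.f.; 857.568 − 32.67 = 824.898, limited to 2 d.p. → 5 s.f.
Carrying full precision, 388.210 × 824.898 = 320233.65258; keep min(4, 5) = 4 s.f.
Rounded to 4 significant figures: 3.202 × 10⁵ km².

3.202 × 10⁵ km²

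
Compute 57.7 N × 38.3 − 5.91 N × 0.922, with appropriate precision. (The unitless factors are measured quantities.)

2.20 × 10³ N

57.7 × 38.3 = 2209.91 → 2.21 × 10³ N (3 s.f., last digit at the 10^1 place).
5.91 × 0.922 = 5.44902 → 5.45 N (3 s.f., last digit at the 10^-2 place).
Difference: 2204.46098 N; keep the coarser place, 10^1.
Result: 2.20 × 10³ N.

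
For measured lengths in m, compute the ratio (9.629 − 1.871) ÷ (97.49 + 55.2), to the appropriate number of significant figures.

9.629 − 1.871 = 7.758, limited to 3 d.p. → 4 s.f.; 97.49 + 55.2 = 152.69, limited to 1 d.p. → 4 s.f.
Carrying full precision, 7.758 ÷ 152.69 = 0.050808828345…; keep min(4, 4) = 4 s.f.
Rounded to 4 significant figures: 0.05081.

0.05081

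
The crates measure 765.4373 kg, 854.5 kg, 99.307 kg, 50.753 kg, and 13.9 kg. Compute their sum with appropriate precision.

765.4373 kg + 854.5 kg + 99.307 kg + 50.753 kg + 13.9 kg = 1783.8973 kg.
Addition/subtraction keeps the fewest decimal places: 765.4373 → 4 decimal places, 854.5 → 1 decimal place, 99.307 → 3 decimal places, 50.753 → 3 decimal places, 13.9 → 1 decimal place; limit is 1.
Rounded to 1 decimal place: 1783.9 kg.

1783.9 kg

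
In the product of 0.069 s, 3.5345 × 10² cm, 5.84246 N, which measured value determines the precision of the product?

0.069 s

0.069 s → 2 s.f.; 3.5345 × 10² cm → 5 s.f.; 5.84246 N → 6 s.f.
The fewest is 2 significant figures, from 0.069 s.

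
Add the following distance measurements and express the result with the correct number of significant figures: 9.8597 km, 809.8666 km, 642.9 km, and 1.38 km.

1464.0 km

9.8597 km + 809.8666 km + 642.9 km + 1.38 km = 1464.0063 km.
Addition/subtraction keeps the fewest decimal places: 9.8597 → 4 decimal places, 809.8666 → 4 decimal places, 642.9 → 1 decimal place, 1.38 → 2 decimal places; limit is 1.
Rounded to 1 decimal place: 1464.0 km.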